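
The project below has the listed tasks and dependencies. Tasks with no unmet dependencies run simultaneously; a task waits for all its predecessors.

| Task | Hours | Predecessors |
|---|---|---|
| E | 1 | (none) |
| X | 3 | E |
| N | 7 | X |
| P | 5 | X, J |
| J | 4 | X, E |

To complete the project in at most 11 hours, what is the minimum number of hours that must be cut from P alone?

Current finish: 13 hours; target: 11.
P is on every critical path, so each hour cut from P cuts the finish by one (this holds down to a finish of 11).
Need 13 − 11 = 2 hours off P → P becomes 3 hours, finish becomes 11.

2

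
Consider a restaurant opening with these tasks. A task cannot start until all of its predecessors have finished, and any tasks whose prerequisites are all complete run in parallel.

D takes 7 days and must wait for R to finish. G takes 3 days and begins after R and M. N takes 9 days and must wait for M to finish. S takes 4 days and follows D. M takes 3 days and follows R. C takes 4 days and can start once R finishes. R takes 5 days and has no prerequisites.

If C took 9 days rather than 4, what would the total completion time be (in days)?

Critical path before the change: R→M→N = 5+3+9 = 17 giving 17 days.
C is off the critical path — its longest chain is 9 days, giving 8 of slack.
The critical path is still R→M→N; finish is now 17 days.

17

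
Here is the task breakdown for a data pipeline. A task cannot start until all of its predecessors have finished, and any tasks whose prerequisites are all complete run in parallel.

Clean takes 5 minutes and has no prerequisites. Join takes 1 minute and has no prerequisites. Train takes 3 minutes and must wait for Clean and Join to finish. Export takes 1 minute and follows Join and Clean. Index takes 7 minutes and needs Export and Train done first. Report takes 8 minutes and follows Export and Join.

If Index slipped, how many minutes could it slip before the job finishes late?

0

The longest chain is Clean→Train→Index = 5+3+7 = 15; overall finish 15 minutes.
Index finishes as early as 15 and must finish by 15.
Slack of Index = 8 − 8 = 0 minutes.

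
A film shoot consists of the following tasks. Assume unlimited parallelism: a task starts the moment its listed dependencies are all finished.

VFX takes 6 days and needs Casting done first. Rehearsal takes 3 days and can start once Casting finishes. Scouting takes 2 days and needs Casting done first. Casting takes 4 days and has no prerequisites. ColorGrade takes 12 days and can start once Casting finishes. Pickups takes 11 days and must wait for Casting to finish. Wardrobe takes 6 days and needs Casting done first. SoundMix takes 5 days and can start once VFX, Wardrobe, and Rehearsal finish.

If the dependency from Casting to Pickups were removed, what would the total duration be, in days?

With the dependency in place, Casting→ColorGrade = 4+12 = 16 sets the finish at 16 days.
Without Casting→Pickups, Pickups's earliest start moves from 4 to 0.
The longest chain is now Casting→ColorGrade = 4+12 = 16, so the schedule takes 16 days.

16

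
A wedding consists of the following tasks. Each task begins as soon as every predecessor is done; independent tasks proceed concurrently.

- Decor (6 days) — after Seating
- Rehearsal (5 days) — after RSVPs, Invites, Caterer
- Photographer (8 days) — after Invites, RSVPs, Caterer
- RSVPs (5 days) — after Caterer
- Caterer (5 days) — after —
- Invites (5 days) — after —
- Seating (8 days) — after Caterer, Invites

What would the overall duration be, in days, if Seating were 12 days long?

23

Critical path before the change: Caterer→Seating→Decor = 5+8+6 = 19 giving 19 days.
Since Seating is critical, the +4 change carries straight to that chain (now 23 days).
The critical path is still Caterer→Seating→Decor; finish is now 23 days.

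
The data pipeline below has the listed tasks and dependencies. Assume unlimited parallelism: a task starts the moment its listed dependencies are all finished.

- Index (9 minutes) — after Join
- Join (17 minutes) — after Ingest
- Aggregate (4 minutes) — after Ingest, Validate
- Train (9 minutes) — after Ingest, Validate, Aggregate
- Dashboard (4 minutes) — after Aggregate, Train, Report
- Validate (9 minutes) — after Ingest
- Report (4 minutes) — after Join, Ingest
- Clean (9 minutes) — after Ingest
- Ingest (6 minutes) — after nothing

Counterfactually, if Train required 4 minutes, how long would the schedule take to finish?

32

Baseline: Ingest→Validate→Aggregate→Train→Dashboard = 6+9+4+9+4 = 32 → 32 minutes.
Since Train is critical, the -5 change carries straight to that chain (now 27 minutes).
New critical path: Ingest→Join→Index = 6+17+9 = 32 ⇒ 32 minutes.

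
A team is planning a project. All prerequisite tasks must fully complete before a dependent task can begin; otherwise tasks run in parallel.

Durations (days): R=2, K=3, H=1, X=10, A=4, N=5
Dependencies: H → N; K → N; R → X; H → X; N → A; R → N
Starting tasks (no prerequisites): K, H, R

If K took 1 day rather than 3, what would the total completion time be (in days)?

As given, the longest chain is K→N→A = 3+5+4 = 12, so the finish is 12 days.
K is on the critical path; changing it to 1 makes that path 10 days.
New critical path: R→X = 2+10 = 12 ⇒ 12 days.

12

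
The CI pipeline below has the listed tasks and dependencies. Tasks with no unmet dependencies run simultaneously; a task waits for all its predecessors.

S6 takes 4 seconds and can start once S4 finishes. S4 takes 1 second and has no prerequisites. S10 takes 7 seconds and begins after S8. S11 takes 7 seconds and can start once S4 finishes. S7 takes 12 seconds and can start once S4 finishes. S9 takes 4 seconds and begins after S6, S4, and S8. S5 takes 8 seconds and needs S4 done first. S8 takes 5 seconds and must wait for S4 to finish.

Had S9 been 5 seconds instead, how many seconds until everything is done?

13

Actual critical path: S4→S7 = 1+12 = 13 ⇒ 13 seconds.
S9 has 3 seconds of float (longest path through it is 10).
No other chain overtakes it, so the finish is 13 seconds.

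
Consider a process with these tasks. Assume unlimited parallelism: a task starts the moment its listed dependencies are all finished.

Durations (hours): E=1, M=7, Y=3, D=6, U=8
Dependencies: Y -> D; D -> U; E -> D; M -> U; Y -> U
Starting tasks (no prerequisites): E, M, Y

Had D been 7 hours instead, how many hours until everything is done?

18

The binding path is Y→D→U = 3+6+8 = 17; finish at 17 hours.
D lies on that path, so at 7 hours the path becomes 18 hours.
No other chain overtakes it, so the finish is 18 hours.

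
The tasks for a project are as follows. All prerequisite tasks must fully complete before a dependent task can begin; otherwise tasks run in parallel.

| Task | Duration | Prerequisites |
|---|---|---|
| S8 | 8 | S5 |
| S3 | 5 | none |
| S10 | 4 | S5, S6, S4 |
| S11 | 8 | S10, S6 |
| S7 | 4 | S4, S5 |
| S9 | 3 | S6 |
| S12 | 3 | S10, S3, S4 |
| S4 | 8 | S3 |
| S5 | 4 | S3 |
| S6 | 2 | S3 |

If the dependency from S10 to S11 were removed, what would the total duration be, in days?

20

Original critical path: S3→S4→S10→S11 = 5+8+4+8 = 25 ⇒ 25 days.
Without S10→S11, S11's earliest start moves from 17 to 7.
After: S3→S4→S10→S12 = 5+8+4+3 = 20 → 20 days.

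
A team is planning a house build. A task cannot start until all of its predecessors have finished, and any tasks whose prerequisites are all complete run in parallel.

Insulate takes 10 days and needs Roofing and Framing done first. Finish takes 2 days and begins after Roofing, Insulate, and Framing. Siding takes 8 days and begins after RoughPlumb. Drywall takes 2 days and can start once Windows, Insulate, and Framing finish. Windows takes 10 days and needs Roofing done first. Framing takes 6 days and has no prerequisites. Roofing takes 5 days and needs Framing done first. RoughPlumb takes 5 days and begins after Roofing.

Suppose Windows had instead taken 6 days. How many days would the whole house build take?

Baseline: Framing→Roofing→RoughPlumb→Siding = 6+5+5+8 = 24 → 24 days.
Windows is off the critical path — its longest chain is 23 days, giving 1 of slack.
That remains the longest chain; total 24 days.

24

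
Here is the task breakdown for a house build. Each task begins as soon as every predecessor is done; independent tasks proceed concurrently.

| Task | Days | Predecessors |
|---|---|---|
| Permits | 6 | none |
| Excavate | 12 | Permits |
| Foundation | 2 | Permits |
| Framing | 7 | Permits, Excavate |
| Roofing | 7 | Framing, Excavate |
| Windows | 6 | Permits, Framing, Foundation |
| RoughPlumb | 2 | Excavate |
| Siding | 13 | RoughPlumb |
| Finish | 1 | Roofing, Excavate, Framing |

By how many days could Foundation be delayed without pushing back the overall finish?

19

The longest chain is Permits→Excavate→Framing→Roofing→Finish = 6+12+7+7+1 = 33; overall finish 33 days.
Foundation finishes as early as 8 and must finish by 27.
Slack of Foundation = 25 − 6 = 19 days.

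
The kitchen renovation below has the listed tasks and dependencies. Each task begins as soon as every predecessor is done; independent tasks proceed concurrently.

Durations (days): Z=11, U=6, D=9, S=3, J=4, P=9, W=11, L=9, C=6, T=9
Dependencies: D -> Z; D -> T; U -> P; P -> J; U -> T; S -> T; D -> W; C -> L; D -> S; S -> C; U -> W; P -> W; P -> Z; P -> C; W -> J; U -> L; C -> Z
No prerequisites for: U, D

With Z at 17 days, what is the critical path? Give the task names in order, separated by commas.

Baseline: U→P→C→Z = 6+9+6+11 = 32 → 32 days.
Since Z is critical, the +6 change carries straight to that chain (now 38 days).
No other chain overtakes it, so the finish is 38 days.

U, P, C, Z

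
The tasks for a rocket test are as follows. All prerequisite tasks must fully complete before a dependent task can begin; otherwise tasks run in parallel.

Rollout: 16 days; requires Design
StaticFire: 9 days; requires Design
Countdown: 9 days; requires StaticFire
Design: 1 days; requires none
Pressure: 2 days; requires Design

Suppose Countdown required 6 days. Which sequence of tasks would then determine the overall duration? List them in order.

Design, Rollout

As given, the longest chain is Design→StaticFire→Countdown = 1+9+9 = 19, so the finish is 19 days.
Countdown lies on that path, so at 6 days the path becomes 16 days.
New critical path: Design→Rollout = 1+16 = 17 ⇒ 17 days.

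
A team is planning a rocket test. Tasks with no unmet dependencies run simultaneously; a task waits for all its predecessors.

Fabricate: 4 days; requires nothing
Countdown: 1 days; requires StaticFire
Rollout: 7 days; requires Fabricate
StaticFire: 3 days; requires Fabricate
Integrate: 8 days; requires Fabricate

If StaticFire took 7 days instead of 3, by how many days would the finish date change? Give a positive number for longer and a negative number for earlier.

Actual critical path: Fabricate→Integrate = 4+8 = 12 ⇒ 12 days.
StaticFire has 4 days of float (longest path through it is 8).
The binding chain switches to Fabricate→StaticFire→Countdown = 4+7+1 = 12; finish 12 days.
Change in finish: 12 − 12 = +0 days.

0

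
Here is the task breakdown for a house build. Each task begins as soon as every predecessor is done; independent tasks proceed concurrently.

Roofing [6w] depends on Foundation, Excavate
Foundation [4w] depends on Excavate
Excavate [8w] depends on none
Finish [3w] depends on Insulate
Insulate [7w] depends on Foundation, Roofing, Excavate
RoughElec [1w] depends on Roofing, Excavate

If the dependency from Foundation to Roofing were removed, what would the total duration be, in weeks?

24

Original critical path: Excavate→Foundation→Roofing→Insulate→Finish = 8+4+6+7+3 = 28 ⇒ 28 weeks.
Without Foundation→Roofing, Roofing's earliest start moves from 12 to 8.
After: Excavate→Roofing→Insulate→Finish = 8+6+7+3 = 24 → 24 weeks.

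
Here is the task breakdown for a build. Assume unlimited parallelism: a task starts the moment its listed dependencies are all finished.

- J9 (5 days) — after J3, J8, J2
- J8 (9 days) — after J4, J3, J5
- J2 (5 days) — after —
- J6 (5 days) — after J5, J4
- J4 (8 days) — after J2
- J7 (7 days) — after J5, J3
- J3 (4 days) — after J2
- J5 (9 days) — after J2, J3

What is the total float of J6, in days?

The longest chain is J2→J3→J5→J8→J9 = 5+4+9+9+5 = 32; overall finish 32 days.
Longest path through J6: 23 days (earliest finish 23, latest finish 32).
So J6 can slip 32 − 23 = 9 days.

9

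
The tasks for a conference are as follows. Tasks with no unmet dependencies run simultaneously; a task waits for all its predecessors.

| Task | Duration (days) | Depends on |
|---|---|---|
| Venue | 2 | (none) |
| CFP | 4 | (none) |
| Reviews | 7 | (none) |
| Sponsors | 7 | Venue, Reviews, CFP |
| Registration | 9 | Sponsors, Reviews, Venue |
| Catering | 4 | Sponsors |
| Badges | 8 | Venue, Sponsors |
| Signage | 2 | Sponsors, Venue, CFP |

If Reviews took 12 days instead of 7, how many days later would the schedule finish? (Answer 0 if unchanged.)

As given, the longest chain is Reviews→Sponsors→Registration = 7+7+9 = 23, so the finish is 23 days.
Since Reviews is critical, the +5 change carries straight to that chain (now 28 days).
The critical path is still Reviews→Sponsors→Registration; finish is now 28 days.
Change in finish: 28 − 23 = +5 days.

5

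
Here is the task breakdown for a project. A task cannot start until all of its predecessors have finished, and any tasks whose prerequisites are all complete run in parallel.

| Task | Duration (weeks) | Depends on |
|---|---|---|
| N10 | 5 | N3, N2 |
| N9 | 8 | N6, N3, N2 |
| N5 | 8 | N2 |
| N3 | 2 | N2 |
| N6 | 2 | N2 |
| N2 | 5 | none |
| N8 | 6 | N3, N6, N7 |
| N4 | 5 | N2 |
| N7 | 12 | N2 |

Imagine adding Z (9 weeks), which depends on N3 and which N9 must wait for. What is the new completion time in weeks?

24

Originally the project takes 23 weeks.
With Z inserted, N9 now waits for max(N6, N3, N2, Z).
New critical path: N2→N3→Z→N9 = 5+2+9+8 = 24 ⇒ 24 weeks.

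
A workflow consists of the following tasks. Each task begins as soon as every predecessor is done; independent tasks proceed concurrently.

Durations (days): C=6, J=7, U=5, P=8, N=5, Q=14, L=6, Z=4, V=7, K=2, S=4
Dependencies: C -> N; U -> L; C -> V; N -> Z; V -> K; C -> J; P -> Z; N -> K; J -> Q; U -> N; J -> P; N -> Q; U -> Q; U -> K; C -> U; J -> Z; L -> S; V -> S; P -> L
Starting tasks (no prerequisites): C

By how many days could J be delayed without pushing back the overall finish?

Critical path: C→J→P→L→S = 6+7+8+6+4 = 31, so the finish is 31 days.
Longest path through J: 31 days (earliest finish 13, latest finish 13).
Slack of J = 6 − 6 = 0 days.

0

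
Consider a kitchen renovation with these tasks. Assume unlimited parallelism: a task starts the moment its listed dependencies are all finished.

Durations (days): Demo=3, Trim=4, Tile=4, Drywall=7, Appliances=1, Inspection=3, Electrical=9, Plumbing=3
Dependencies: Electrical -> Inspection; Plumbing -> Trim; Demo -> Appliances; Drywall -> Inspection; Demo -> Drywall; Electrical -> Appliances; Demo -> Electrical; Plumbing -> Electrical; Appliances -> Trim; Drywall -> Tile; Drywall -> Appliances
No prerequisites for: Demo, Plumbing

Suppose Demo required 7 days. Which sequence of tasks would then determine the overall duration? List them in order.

Critical path before the change: Demo→Electrical→Appliances→Trim = 3+9+1+4 = 17 giving 17 days.
Since Demo is critical, the +4 change carries straight to that chain (now 21 days).
That remains the longest chain; total 21 days.

Demo, Electrical, Appliances, Trim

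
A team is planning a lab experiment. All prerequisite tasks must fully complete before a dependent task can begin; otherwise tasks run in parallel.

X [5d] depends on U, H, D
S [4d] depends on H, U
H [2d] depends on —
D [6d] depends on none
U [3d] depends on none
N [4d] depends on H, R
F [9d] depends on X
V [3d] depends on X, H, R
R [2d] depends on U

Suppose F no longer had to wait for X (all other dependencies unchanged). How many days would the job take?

Before: longest chain D→X→F = 6+5+9 = 20, finish 20.
Without X→F, F's earliest start moves from 11 to 0.
After: D→X→V = 6+5+3 = 14 → 14 days.

14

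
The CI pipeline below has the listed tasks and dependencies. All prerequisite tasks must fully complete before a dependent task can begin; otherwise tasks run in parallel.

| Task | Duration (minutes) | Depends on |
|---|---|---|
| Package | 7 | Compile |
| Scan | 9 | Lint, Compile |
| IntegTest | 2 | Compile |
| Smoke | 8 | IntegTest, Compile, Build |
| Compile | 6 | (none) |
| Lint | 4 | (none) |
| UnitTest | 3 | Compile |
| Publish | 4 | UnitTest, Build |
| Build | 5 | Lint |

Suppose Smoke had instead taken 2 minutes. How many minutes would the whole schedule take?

15

The binding path is Lint→Build→Smoke = 4+5+8 = 17; finish at 17 minutes.
Smoke lies on that path, so at 2 minutes the path becomes 11 minutes.
New critical path: Compile→Scan = 6+9 = 15 ⇒ 15 minutes.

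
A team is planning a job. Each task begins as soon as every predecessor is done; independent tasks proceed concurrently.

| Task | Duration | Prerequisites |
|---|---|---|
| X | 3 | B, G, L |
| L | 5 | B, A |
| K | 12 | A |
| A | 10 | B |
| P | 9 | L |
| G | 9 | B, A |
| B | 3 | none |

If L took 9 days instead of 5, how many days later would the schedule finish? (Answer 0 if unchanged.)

As given, the longest chain is B→A→L→P = 3+10+5+9 = 27, so the finish is 27 days.
L is on the critical path; changing it to 9 makes that path 31 days.
The critical path is still B→A→L→P; finish is now 31 days.
Change in finish: 31 − 27 = +4 days.

4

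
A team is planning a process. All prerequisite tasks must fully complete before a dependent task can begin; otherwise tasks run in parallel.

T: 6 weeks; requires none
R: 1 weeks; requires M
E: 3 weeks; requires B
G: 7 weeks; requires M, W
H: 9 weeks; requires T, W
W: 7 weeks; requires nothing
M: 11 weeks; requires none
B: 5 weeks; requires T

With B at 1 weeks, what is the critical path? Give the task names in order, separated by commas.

M, G

Baseline: M→G = 11+7 = 18 → 18 weeks.
B has 4 weeks of float (longest path through it is 14).
That remains the longest chain; total 18 weeks.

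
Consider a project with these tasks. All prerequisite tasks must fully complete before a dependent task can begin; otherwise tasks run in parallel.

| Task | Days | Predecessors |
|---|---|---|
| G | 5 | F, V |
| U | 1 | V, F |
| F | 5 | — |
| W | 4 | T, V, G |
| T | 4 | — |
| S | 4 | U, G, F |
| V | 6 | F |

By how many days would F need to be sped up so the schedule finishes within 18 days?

2

Current finish: 20 days; target: 18.
F is on every critical path, so each day cut from F cuts the finish by one (this holds down to a finish of 16).
Need 20 − 18 = 2 days off F → F becomes 3 days, finish becomes 18.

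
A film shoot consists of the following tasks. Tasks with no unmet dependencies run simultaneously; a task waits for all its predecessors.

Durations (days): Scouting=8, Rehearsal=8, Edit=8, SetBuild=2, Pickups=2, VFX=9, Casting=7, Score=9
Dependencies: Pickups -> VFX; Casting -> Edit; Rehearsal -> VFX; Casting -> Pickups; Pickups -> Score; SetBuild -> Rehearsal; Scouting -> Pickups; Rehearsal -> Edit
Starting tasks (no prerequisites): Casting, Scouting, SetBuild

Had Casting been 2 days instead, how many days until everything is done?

19

The binding path is Scouting→Pickups→VFX = 8+2+9 = 19; finish at 19 days.
Casting is off the critical path — its longest chain is 18 days, giving 1 of slack.
No other chain overtakes it, so the finish is 19 days.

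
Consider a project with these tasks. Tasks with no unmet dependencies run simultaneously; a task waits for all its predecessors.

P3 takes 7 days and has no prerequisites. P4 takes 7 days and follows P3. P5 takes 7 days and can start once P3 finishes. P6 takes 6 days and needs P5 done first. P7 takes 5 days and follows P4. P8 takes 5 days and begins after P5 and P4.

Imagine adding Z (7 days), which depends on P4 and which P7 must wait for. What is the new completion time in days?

Originally the project takes 20 days.
With Z inserted, P7 now waits for max(P4, Z).
New critical path: P3→P4→Z→P7 = 7+7+7+5 = 26 ⇒ 26 days.

26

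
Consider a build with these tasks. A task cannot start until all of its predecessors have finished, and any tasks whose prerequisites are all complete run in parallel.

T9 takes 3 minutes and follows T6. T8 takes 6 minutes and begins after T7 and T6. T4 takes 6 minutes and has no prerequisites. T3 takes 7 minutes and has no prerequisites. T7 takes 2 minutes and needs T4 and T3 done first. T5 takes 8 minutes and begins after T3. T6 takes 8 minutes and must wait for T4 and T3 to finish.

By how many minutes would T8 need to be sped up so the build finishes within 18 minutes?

Current finish: 21 minutes; target: 18.
T8 is on every critical path, so each minute cut from T8 cuts the finish by one (this holds down to a finish of 18).
Need 21 − 18 = 3 minutes off T8 → T8 becomes 3 minutes, finish becomes 18.

3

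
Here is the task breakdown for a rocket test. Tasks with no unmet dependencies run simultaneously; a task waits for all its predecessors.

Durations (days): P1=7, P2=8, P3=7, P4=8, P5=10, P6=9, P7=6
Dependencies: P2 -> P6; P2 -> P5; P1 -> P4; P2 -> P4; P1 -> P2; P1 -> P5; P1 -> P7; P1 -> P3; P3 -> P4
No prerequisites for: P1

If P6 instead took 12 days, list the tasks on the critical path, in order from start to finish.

P1, P2, P6

Critical path before the change: P1→P2→P5 = 7+8+10 = 25 giving 25 days.
The longest path through P6 is only 24 days, so P6 has float 1.
The binding chain switches to P1→P2→P6 = 7+8+12 = 27; finish 27 days.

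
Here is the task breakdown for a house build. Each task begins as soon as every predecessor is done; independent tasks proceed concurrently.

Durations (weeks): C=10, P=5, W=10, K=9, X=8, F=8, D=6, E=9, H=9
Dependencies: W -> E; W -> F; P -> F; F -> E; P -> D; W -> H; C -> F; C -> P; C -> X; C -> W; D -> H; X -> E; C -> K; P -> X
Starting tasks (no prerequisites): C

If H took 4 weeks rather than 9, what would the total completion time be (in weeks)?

As given, the longest chain is C→W→F→E = 10+10+8+9 = 37, so the finish is 37 weeks.
H has 7 weeks of float (longest path through it is 30).
That remains the longest chain; total 37 weeks.

37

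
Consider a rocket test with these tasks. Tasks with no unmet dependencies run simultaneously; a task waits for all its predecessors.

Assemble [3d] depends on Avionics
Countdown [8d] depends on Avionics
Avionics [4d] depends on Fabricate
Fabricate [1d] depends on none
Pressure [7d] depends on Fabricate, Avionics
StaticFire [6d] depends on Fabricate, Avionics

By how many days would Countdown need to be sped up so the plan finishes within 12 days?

1

Current finish: 13 days; target: 12.
Countdown is on every critical path, so each day cut from Countdown cuts the finish by one (this holds down to a finish of 12).
Need 13 − 12 = 1 day off Countdown → Countdown becomes 7 days, finish becomes 12.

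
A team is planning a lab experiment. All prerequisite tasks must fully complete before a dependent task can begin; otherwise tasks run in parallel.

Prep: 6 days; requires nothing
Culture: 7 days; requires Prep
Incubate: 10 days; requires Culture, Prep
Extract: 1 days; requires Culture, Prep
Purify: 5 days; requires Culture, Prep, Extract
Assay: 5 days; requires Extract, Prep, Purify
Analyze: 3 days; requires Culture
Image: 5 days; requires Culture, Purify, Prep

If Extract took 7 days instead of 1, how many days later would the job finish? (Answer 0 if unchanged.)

6

Critical path before the change: Prep→Culture→Extract→Purify→Assay = 6+7+1+5+5 = 24 giving 24 days.
Extract lies on that path, so at 7 days the path becomes 30 days.
That remains the longest chain; total 30 days.
Change in finish: 30 − 24 = +6 days.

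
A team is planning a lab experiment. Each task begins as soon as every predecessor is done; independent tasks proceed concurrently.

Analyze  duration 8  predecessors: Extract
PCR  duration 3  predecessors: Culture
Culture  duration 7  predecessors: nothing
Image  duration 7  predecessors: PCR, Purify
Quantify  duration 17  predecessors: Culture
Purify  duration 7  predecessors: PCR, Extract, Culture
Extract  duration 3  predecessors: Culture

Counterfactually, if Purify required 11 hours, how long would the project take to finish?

28

Actual critical path: Culture→Extract→Purify→Image = 7+3+7+7 = 24 ⇒ 24 hours.
Purify is on the critical path; changing it to 11 makes that path 28 hours.
No other chain overtakes it, so the finish is 28 hours.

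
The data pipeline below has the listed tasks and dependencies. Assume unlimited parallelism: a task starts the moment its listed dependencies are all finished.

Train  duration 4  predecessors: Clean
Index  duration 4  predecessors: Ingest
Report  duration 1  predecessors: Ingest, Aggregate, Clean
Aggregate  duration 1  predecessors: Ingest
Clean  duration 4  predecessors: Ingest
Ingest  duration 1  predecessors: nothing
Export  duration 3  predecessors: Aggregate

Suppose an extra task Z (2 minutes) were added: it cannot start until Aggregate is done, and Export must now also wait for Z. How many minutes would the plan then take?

Originally the plan takes 9 minutes.
With Z inserted, Export now waits for max(Aggregate, Z).
New critical path: Ingest→Clean→Train = 1+4+4 = 9 ⇒ 9 minutes.

9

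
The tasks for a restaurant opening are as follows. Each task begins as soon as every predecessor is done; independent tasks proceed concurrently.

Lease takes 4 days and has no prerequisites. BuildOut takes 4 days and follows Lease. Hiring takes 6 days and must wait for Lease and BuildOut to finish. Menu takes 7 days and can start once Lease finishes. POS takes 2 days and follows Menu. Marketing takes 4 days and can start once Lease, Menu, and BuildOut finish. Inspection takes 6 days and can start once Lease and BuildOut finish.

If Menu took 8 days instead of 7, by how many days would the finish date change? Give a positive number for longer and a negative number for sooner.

1

Actual critical path: Lease→Menu→Marketing = 4+7+4 = 15 ⇒ 15 days.
Menu is on the critical path; changing it to 8 makes that path 16 days.
The critical path is still Lease→Menu→Marketing; finish is now 16 days.
Change in finish: 16 − 15 = +1 days.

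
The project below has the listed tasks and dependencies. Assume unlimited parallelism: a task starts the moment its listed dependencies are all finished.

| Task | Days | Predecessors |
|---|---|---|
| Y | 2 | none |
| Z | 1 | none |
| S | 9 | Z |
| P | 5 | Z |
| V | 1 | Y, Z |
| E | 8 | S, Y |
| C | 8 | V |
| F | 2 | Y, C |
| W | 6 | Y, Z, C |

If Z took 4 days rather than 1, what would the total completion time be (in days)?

21

The binding path is Z→S→E = 1+9+8 = 18; finish at 18 days.
Z is on the critical path; changing it to 4 makes that path 21 days.
The critical path is still Z→S→E; finish is now 21 days.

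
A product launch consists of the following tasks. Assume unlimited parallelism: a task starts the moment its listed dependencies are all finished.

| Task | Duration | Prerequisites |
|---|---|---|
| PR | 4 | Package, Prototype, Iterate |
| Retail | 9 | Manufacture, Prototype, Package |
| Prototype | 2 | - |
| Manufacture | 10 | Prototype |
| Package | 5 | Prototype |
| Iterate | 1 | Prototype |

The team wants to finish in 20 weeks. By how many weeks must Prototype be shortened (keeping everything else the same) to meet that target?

1

Current finish: 21 weeks; target: 20.
Prototype is on every critical path, so each week cut from Prototype cuts the finish by one (this holds down to a finish of 20).
Need 21 − 20 = 1 week off Prototype → Prototype becomes 1 week, finish becomes 20.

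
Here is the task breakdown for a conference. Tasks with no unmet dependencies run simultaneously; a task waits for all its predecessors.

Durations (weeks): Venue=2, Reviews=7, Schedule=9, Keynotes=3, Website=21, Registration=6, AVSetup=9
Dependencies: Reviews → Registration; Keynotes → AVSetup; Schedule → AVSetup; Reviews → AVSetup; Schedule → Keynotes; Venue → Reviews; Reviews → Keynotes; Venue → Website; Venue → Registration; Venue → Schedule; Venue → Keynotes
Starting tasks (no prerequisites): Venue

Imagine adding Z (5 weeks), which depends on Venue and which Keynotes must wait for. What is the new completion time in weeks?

Originally the schedule takes 23 weeks.
With Z inserted, Keynotes now waits for max(Schedule, Reviews, Venue, Z).
New critical path: Venue→Schedule→Keynotes→AVSetup = 2+9+3+9 = 23 ⇒ 23 weeks.

23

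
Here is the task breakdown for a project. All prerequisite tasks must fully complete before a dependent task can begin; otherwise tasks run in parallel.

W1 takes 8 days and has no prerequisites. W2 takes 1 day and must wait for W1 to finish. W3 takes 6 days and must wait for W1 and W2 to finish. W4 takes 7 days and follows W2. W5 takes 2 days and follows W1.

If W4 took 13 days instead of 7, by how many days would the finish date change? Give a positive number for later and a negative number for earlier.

6

As given, the longest chain is W1→W2→W4 = 8+1+7 = 16, so the finish is 16 days.
W4 lies on that path, so at 13 days the path becomes 22 days.
That remains the longest chain; total 22 days.
Change in finish: 22 − 16 = +6 days.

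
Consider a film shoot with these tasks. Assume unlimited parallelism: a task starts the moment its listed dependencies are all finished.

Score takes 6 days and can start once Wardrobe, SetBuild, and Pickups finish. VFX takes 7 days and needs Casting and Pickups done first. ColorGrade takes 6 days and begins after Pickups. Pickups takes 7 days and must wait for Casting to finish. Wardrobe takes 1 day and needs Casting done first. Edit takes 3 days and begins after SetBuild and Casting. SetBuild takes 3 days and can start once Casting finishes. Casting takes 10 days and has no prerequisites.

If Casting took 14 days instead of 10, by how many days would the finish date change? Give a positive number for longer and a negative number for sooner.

4

Baseline: Casting→Pickups→VFX = 10+7+7 = 24 → 24 days.
Casting is on the critical path; changing it to 14 makes that path 28 days.
The critical path is still Casting→Pickups→VFX; finish is now 28 days.
Change in finish: 28 − 24 = +4 days.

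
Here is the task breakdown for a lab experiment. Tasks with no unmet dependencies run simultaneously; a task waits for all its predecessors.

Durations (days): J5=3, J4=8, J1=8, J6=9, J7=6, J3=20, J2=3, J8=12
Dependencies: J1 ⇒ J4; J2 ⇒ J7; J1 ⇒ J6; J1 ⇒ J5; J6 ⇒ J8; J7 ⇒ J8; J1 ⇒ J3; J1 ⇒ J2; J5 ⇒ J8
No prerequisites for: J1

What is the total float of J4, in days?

Critical path: J1→J2→J7→J8 = 8+3+6+12 = 29, so the finish is 29 days.
Longest path through J4: 16 days (earliest finish 16, latest finish 29).
So J4 can slip 29 − 16 = 13 days.

13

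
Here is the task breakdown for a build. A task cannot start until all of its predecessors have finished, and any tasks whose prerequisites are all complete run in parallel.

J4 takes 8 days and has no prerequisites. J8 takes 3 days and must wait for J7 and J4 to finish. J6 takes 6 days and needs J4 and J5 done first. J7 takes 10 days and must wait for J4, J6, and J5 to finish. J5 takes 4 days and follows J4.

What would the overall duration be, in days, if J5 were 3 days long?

30

As given, the longest chain is J4→J5→J6→J7→J8 = 8+4+6+10+3 = 31, so the finish is 31 days.
J5 lies on that path, so at 3 days the path becomes 30 days.
That remains the longest chain; total 30 days.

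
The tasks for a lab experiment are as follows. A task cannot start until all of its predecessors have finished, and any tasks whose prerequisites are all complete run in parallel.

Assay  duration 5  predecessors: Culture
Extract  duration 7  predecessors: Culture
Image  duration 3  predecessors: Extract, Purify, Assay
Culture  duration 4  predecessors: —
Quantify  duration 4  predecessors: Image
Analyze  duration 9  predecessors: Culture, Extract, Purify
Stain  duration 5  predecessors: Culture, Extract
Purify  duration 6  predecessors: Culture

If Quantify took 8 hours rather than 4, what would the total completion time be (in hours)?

Critical path before the change: Culture→Extract→Analyze = 4+7+9 = 20 giving 20 hours.
Quantify is off the critical path — its longest chain is 18 hours, giving 2 of slack.
New critical path: Culture→Extract→Image→Quantify = 4+7+3+8 = 22 ⇒ 22 hours.

22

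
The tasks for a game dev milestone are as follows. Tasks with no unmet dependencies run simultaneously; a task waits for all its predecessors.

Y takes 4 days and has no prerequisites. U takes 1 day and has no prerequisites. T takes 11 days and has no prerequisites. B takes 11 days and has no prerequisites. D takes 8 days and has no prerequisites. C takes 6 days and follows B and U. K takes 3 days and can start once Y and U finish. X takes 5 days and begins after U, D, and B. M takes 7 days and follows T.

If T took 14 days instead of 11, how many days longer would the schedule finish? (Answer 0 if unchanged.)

3

As given, the longest chain is T→M = 11+7 = 18, so the finish is 18 days.
T is on the critical path; changing it to 14 makes that path 21 days.
No other chain overtakes it, so the finish is 21 days.
Change in finish: 21 − 18 = +3 days.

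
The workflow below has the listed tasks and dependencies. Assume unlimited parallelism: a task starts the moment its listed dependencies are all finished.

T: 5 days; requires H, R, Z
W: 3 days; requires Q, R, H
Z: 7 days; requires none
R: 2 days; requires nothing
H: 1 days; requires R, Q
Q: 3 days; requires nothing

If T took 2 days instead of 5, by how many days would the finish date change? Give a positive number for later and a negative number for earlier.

Actual critical path: Z→T = 7+5 = 12 ⇒ 12 days.
T is on the critical path; changing it to 2 makes that path 9 days.
The critical path is still Z→T; finish is now 9 days.
Change in finish: 9 − 12 = -3 days.

-3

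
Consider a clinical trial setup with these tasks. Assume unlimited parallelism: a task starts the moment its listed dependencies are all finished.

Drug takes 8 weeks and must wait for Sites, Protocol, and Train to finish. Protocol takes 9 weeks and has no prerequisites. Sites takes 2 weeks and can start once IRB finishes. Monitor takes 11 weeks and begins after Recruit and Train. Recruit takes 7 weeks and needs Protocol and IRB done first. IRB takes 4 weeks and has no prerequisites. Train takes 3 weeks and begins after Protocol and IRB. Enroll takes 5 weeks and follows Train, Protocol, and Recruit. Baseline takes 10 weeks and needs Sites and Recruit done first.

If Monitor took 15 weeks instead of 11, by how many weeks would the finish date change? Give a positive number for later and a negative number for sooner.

4

Baseline: Protocol→Recruit→Monitor = 9+7+11 = 27 → 27 weeks.
Monitor lies on that path, so at 15 weeks the path becomes 31 weeks.
No other chain overtakes it, so the finish is 31 weeks.
Change in finish: 31 − 27 = +4 weeks.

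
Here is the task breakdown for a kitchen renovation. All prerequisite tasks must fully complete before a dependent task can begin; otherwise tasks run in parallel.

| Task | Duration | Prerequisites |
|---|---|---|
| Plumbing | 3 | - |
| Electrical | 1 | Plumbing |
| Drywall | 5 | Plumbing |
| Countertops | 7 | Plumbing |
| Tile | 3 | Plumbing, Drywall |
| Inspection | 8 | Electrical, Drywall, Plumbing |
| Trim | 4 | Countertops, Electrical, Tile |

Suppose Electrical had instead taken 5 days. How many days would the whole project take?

As given, the longest chain is Plumbing→Drywall→Inspection = 3+5+8 = 16, so the finish is 16 days.
Electrical is off the critical path — its longest chain is 12 days, giving 4 of slack.
The binding chain switches to Plumbing→Electrical→Inspection = 3+5+8 = 16; finish 16 days.

16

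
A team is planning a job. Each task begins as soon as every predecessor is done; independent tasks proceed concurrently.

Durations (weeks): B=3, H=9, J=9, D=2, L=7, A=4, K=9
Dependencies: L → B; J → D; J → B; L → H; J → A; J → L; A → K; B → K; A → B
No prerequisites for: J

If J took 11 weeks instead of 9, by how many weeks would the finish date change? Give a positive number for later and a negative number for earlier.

2

Actual critical path: J→L→B→K = 9+7+3+9 = 28 ⇒ 28 weeks.
J is on the critical path; changing it to 11 makes that path 30 weeks.
No other chain overtakes it, so the finish is 30 weeks.
Change in finish: 30 − 28 = +2 weeks.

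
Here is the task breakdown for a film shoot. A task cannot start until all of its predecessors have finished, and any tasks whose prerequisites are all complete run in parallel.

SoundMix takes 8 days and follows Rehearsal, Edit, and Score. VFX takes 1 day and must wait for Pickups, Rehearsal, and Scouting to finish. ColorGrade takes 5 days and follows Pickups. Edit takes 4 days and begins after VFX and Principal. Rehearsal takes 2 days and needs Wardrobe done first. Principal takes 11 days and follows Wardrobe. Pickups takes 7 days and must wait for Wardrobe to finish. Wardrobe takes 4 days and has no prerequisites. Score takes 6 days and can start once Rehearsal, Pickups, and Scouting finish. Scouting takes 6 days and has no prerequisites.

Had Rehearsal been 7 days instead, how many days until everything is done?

The binding path is Wardrobe→Principal→Edit→SoundMix = 4+11+4+8 = 27; finish at 27 days.
Rehearsal is off the critical path — its longest chain is 20 days, giving 7 of slack.
That remains the longest chain; total 27 days.

27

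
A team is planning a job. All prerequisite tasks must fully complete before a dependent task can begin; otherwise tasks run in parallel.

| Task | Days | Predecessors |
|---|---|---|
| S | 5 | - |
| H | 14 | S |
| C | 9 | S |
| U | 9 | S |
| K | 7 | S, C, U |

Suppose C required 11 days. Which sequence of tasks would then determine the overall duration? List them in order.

S, C, K

Baseline: S→C→K = 5+9+7 = 21 → 21 days.
C is on the critical path; changing it to 11 makes that path 23 days.
That remains the longest chain; total 23 days.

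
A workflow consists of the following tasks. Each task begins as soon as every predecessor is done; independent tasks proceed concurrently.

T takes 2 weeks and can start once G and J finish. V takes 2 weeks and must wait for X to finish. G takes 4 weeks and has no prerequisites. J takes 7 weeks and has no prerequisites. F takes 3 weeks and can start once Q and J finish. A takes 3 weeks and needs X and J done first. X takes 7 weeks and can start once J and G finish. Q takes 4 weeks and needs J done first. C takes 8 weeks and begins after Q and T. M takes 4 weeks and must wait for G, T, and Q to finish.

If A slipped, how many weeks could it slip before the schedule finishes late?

2

Critical path: J→Q→C = 7+4+8 = 19, so the finish is 19 weeks.
Longest path through A: 17 weeks (earliest finish 17, latest finish 19).
Float = 19 − 17 = 2.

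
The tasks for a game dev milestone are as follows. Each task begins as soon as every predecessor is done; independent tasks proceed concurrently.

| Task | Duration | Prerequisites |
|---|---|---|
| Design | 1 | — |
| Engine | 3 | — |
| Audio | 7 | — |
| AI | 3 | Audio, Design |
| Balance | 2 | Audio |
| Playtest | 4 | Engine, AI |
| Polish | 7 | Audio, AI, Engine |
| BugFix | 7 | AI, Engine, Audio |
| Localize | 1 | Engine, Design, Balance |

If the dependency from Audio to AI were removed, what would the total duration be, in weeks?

14

Before: longest chain Audio→AI→Polish = 7+3+7 = 17, finish 17.
Without Audio→AI, AI's earliest start moves from 7 to 1.
New critical path: Audio→Polish = 7+7 = 14 ⇒ 14 weeks.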